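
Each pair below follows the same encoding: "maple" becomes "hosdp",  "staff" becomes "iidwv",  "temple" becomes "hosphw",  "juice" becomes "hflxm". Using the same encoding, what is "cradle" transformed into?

The output letters match the input read backwards, each shifted +3: maple reversed is elpam. Two steps: reverse the string, then apply a Caesar shift of +3.
For cradle: reverse → eldarc; then shift: e+3=h, l+3=o, d+3=g, a+3=d, r+3=u, c+3=f.

hogduf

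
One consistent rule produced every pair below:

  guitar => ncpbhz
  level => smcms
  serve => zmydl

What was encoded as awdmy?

The shifts repeat in a cycle of length 2: positions 0,1,… shift by +7, +8, then the pattern repeats.
Decoding awdmy: a−7=t, w−8=o, d−7=w, m−8=e, y−7=r.

tower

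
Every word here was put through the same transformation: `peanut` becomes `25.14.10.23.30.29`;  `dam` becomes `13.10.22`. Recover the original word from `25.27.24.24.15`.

proof

p is letter #16 and maps to 25: an offset of 9. Letters become their 1-based position plus 9 (so a→10, b→11, …).
Reversing it on 25.27.24.24.15: 25→(25−9)÷1=16=p, 27→(27−9)÷1=18=r, 24→(24−9)÷1=15=o, 24→(24−9)÷1=15=o, 15→(15−9)÷1=6=f.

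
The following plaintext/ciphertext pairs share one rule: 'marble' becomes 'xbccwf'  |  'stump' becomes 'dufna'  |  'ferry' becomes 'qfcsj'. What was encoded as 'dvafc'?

Shifts by position in marble: pos 0: m→x (+11), pos 1: a→b (+1), pos 2: r→c (+11), pos 3: b→c (+1) — repeating every 2. The shifts repeat in a cycle of length 2: positions 0,1,… shift by +11, +1, then the pattern repeats.
Reversing it on dvafc: d−11=s, v−1=u, a−11=p, f−1=e, c−11=r.

super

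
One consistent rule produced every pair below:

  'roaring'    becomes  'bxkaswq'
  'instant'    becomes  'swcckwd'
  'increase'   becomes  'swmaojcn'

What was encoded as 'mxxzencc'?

conquest

Shifts by position in roaring: pos 0: r→b (+10), pos 1: o→x (+9), pos 2: a→k (+10), pos 3: r→a (+9) — repeating every 2. The shifts repeat in a cycle of length 2: positions 0,1,… shift by +10, +9, then the pattern repeats.
Decoding mxxzencc: m−10=c, x−9=o, x−10=n, z−9=q, e−10=u, n−9=e, c−10=s, c−9=t.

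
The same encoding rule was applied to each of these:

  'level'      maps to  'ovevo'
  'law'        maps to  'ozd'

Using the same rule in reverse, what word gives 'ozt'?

This is the alphabet-reversal cipher (Atbash): a becomes z, b becomes y, etc.
Decoding ozt: o↔l, z↔a, t↔g.

lag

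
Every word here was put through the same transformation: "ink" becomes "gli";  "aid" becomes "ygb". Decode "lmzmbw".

nobody

Each letter is shifted forward by 24 in the alphabet (a Caesar shift of +24).
Undoing it on lmzmbw: l−24=n, m−24=o, z−24=b, m−24=o, b−24=d, w−24=y.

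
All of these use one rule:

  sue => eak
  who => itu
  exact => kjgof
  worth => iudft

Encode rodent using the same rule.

The rule splits by letter class: vowels +6, consonants +12.
On rodent: r(cons)+12=d, o(vowel)+6=u, d(cons)+12=p, e(vowel)+6=k, n(cons)+12=z, t(cons)+12=f.

dupkzf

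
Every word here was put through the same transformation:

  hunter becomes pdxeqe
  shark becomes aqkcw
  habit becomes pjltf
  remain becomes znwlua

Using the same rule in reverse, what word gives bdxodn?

In hunter: h→p is +8, u→d is +9, n→x is +10, t→e is +11 — the shift increases by 1 each position. Letter i (0-indexed) is shifted by i+8, so successive shifts are 8, 9, 10, ….
Undoing it on bdxodn: b−8=t, d−9=u, x−10=n, o−11=d, d−12=r, n−13=a.

tundra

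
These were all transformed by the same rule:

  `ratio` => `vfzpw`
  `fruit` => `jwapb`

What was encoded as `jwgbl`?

In ratio: r→v is +4, a→f is +5, t→z is +6, i→p is +7 — the shift increases by 1 each position. Each letter shifts forward by (position + 4), i.e. 4, 5, 6, … — the shift grows by one for each successive letter.
Decoding jwgbl: j−4=f, w−5=r, g−6=a, b−7=u, l−8=d.

fraud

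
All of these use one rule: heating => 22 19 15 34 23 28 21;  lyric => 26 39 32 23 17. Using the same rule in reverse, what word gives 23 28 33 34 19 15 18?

h is letter #8 and maps to 22: an offset of 14. The number is (letter's place in the alphabet, a=1) + 14.
Reversing it on 23 28 33 34 19 15 18: 23→(23−14)÷1=9=i, 28→(28−14)÷1=14=n, 33→(33−14)÷1=19=s, 34→(34−14)÷1=20=t, 19→(19−14)÷1=5=e, 15→(15−14)÷1=1=a, 18→(18−14)÷1=4=d.

instead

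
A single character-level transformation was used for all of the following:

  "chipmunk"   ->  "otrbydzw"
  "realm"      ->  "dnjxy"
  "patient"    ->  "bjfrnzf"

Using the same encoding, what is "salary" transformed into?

ejxjdk

The rule splits by letter class: vowels +9, consonants +12.
Applying it to salary: s(cons)+12=e, a(vowel)+9=j, l(cons)+12=x, a(vowel)+9=j, r(cons)+12=d, y(cons)+12=k.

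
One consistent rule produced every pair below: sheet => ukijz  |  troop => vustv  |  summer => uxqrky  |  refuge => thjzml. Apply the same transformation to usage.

wvelk

In sheet: s→u is +2, h→k is +3, e→i is +4, e→j is +5 — the shift increases by 1 each position. Each letter shifts forward by (position + 2), i.e. 2, 3, 4, … — the shift grows by one for each successive letter.
Applying it to usage: u+2=w, s+3=v, a+4=e, g+5=l, e+6=k.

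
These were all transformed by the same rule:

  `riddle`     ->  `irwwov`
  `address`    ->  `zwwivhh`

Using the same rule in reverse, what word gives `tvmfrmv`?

Each letter is replaced by its mirror in the alphabet: a↔z, b↔y, c↔x, and so on (the Atbash cipher).
Decoding tvmfrmv: t↔g, v↔e, m↔n, f↔u, r↔i, m↔n, v↔e.

genuine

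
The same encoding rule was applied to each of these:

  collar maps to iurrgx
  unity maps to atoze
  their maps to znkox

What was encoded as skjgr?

medal

Compare letters: c→i is +6, o→u is +6, l→r is +6 — a constant shift. It's a constant shift of +6 (ROT6).
Decoding skjgr: s−6=m, k−6=e, j−6=d, g−6=a, r−6=l.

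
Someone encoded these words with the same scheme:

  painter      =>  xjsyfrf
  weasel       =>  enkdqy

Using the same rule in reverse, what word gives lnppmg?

In painter: p→x is +8, a→j is +9, i→s is +10, n→y is +11 — the shift increases by 1 each position. Each letter shifts forward by (position + 8), i.e. 8, 9, 10, … — the shift grows by one for each successive letter.
Undoing it on lnppmg: l−8=d, n−9=e, p−10=f, p−11=e, m−12=a, g−13=t.

defeat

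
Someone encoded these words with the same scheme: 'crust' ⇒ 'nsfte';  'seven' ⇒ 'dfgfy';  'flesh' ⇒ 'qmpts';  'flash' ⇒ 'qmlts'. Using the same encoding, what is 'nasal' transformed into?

ybdbw

Shifts by position in crust: pos 0: c→n (+11), pos 1: r→s (+1), pos 2: u→f (+11), pos 3: s→t (+1) — repeating every 2. The shifts repeat in a cycle of length 2: positions 0,1,… shift by +11, +1, then the pattern repeats.
Applying it to nasal: n+11=y, a+1=b, s+11=d, a+1=b, l+11=w.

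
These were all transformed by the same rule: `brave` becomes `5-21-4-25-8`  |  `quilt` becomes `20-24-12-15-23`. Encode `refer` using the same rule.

Each letter is replaced by its alphabet position (a=1..z=26) + 3.
Applying it to refer: r=18→21, e=5→8, f=6→9, e=5→8, r=18→21.

21-8-9-8-21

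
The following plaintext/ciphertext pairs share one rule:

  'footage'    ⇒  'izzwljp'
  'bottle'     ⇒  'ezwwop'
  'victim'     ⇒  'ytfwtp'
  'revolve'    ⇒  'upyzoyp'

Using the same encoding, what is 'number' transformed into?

qfpepu

The rule splits by letter class: vowels +11, consonants +3.
For number: n(cons)+3=q, u(vowel)+11=f, m(cons)+3=p, b(cons)+3=e, e(vowel)+11=p, r(cons)+3=u.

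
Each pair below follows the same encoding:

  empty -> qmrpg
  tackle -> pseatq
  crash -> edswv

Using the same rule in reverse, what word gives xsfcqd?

danger

Each letter's alphabet position (a=0..z=25) is mapped through 19·x+18 mod 26 — an affine cipher.
Reversing it on xsfcqd: x(23)→11·(23−18)≡3=d; s(18)→11·(18−18)≡0=a; f(5)→11·(5−18)≡13=n; c(2)→11·(2−18)≡6=g; q(16)→11·(16−18)≡4=e; d(3)→11·(3−18)≡17=r (all mod 26).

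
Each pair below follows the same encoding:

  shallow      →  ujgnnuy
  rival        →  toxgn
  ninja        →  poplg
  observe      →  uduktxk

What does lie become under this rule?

The shift depends on letter class: consonant s→u is +2, but vowel a→g is +6. Vowels shift forward by 6 and consonants shift forward by 2.
Applying it to lie: l(cons)+2=n, i(vowel)+6=o, e(vowel)+6=k.

nok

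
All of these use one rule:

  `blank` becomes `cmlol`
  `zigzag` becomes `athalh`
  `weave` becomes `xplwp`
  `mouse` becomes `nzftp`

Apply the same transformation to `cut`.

dfu

The shift depends on letter class: consonant b→c is +1, but vowel a→l is +11. Two shifts are in play — +11 for a/e/i/o/u, +1 for every other letter.
For cut: c(cons)+1=d, u(vowel)+11=f, t(cons)+1=u.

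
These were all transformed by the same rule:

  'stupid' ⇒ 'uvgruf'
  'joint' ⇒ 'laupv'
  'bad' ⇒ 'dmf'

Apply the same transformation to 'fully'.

hgnna

The shift depends on letter class: consonant s→u is +2, but vowel u→g is +12. Two shifts are in play — +12 for a/e/i/o/u, +2 for every other letter.
Applying it to fully: f(cons)+2=h, u(vowel)+12=g, l(cons)+2=n, l(cons)+2=n, y(cons)+2=a.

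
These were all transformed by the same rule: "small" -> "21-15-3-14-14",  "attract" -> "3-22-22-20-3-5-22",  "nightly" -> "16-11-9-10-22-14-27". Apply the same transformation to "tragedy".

s is letter #19 and maps to 21: an offset of 2. The number is (letter's place in the alphabet, a=1) + 2.
On tragedy: t=20→22, r=18→20, a=1→3, g=7→9, e=5→7, d=4→6, y=25→27.

22-20-3-9-7-6-27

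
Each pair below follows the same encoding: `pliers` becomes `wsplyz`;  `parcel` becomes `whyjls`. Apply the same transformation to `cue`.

jbl

Compare letters: p→w is +7, l→s is +7, i→p is +7 — a constant shift. Every letter moves 7 places later in the alphabet, wrapping around z→a.
For cue: c+7=j, u+7=b, e+7=l.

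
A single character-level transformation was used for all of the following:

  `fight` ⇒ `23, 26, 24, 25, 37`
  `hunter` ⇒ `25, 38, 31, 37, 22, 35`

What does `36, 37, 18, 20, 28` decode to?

f is letter #6 and maps to 23: an offset of 17. Each letter is replaced by its alphabet position (a=1..z=26) + 17.
Decoding 36, 37, 18, 20, 28: 36→(36−17)÷1=19=s, 37→(37−17)÷1=20=t, 18→(18−17)÷1=1=a, 20→(20−17)÷1=3=c, 28→(28−17)÷1=11=k.

stack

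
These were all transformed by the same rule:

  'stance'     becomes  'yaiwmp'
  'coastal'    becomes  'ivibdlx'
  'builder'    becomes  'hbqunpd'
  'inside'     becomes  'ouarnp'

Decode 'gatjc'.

atlas

In stance: s→y is +6, t→a is +7, a→i is +8, n→w is +9 — the shift increases by 1 each position. The shift increases by 1 at each position, starting from +6: 6, 7, 8, ….
Undoing it on gatjc: g−6=a, a−7=t, t−8=l, j−9=a, c−10=s.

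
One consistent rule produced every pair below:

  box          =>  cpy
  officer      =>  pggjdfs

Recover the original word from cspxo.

brown

Each letter is shifted forward by 1 in the alphabet (a Caesar shift of +1).
Decoding cspxo: c−1=b, s−1=r, p−1=o, x−1=w, o−1=n.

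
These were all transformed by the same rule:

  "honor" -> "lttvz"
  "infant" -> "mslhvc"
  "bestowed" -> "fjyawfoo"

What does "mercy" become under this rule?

In honor: h→l is +4, o→t is +5, n→t is +6, o→v is +7 — the shift increases by 1 each position. Letter i (0-indexed) is shifted by i+4, so successive shifts are 4, 5, 6, ….
For mercy: m+4=q, e+5=j, r+6=x, c+7=j, y+8=g.

qjxjg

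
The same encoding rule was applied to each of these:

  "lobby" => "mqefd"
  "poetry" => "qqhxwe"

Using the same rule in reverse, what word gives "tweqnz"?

Letter i (0-indexed) is shifted by i+1, so successive shifts are 1, 2, 3, ….
Decoding tweqnz: t−1=s, w−2=u, e−3=b, q−4=m, n−5=i, z−6=t.

submit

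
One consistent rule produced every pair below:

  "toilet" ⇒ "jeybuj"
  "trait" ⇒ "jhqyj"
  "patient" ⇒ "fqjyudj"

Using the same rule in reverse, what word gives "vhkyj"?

Compare letters: t→j is +16, o→e is +16, i→y is +16 — a constant shift. Every letter moves 16 places later in the alphabet, wrapping around z→a.
Decoding vhkyj: v−16=f, h−16=r, k−16=u, y−16=i, j−16=t.

fruit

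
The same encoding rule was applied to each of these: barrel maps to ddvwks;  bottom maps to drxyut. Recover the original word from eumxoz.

In barrel: b→d is +2, a→d is +3, r→v is +4, r→w is +5 — the shift increases by 1 each position. Each letter shifts forward by (position + 2), i.e. 2, 3, 4, … — the shift grows by one for each successive letter.
Decoding eumxoz: e−2=c, u−3=r, m−4=i, x−5=s, o−6=i, z−7=s.

crisis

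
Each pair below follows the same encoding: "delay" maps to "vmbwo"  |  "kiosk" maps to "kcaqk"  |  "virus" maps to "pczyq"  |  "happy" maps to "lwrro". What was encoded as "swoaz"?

d(3)→v(21) and e(4)→m(12) fit y≡17x+22 (mod 26); the inverse of 17 mod 26 is 23. Treating letters as 0–25, the rule is x ↦ 17x + 22 (mod 26).
Decoding swoaz: s(18)→23·(18−22)≡12=m; w(22)→23·(22−22)≡0=a; o(14)→23·(14−22)≡24=y; a(0)→23·(0−22)≡14=o; z(25)→23·(25−22)≡17=r (all mod 26).

mayor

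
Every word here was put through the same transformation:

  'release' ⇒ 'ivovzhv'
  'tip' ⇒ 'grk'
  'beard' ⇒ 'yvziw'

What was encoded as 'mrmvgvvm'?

Each pair mirrors across the alphabet (r↔i, e↔v, l↔o): positions sum to 25. Each letter is replaced by its mirror in the alphabet: a↔z, b↔y, c↔x, and so on (the Atbash cipher).
Reversing it on mrmvgvvm: m↔n, r↔i, m↔n, v↔e, g↔t, v↔e, v↔e, m↔n.

nineteen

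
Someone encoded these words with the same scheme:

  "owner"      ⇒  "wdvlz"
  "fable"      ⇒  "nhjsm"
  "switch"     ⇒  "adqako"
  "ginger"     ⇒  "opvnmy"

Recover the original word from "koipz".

Shifts by position in owner: pos 0: o→w (+8), pos 1: w→d (+7), pos 2: n→v (+8), pos 3: e→l (+7) — repeating every 2. A repeating key of period 2 is used — shifts +8, +7 over and over.
Reversing it on koipz: k−8=c, o−7=h, i−8=a, p−7=i, z−8=r.

chair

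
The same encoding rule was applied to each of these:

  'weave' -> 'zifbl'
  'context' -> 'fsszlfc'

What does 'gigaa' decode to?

In weave: w→z is +3, e→i is +4, a→f is +5, v→b is +6 — the shift increases by 1 each position. Each letter shifts forward by (position + 3), i.e. 3, 4, 5, … — the shift grows by one for each successive letter.
Undoing it on gigaa: g−3=d, i−4=e, g−5=b, a−6=u, a−7=t.

debut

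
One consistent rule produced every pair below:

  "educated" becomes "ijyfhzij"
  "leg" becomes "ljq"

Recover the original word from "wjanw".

river

The output letters match the input read backwards, each shifted +5: educated reversed is detacude. Two steps: reverse the string, then apply a Caesar shift of +5.
Reversing it on wjanw: shift back: w−5=r, j−5=e, a−5=v, n−5=i, w−5=r → revir; then reverse → river.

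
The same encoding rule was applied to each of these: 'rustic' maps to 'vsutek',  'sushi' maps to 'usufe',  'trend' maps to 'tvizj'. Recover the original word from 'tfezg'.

r(17)→v(21) and u(20)→s(18) fit y≡25x+12 (mod 26); the inverse of 25 mod 26 is 25. Each letter's alphabet position (a=0..z=25) is mapped through 25·x+12 mod 26 — an affine cipher.
Decoding tfezg: t(19)→25·(19−12)≡19=t; f(5)→25·(5−12)≡7=h; e(4)→25·(4−12)≡8=i; z(25)→25·(25−12)≡13=n; g(6)→25·(6−12)≡6=g (all mod 26).

thing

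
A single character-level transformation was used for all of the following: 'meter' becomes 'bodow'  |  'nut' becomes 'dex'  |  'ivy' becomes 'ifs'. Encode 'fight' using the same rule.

drqsp

The output letters match the input read backwards, each shifted +10: meter reversed is retem. Two steps: reverse the string, then apply a Caesar shift of +10.
For fight: reverse → thgif; then shift: t+10=d, h+10=r, g+10=q, i+10=s, f+10=p.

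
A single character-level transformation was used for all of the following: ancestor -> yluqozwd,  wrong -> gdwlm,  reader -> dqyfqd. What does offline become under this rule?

a(0)→y(24) and n(13)→l(11) fit y≡11x+24 (mod 26); the inverse of 11 mod 26 is 19. Each letter's alphabet position (a=0..z=25) is mapped through 11·x+24 mod 26 — an affine cipher.
Applying it to offline: o(14)→11·14+24≡22=w; f(5)→11·5+24≡1=b; f(5)→11·5+24≡1=b; l(11)→11·11+24≡15=p; i(8)→11·8+24≡8=i; n(13)→11·13+24≡11=l; e(4)→11·4+24≡16=q (all mod 26).

wbbpilq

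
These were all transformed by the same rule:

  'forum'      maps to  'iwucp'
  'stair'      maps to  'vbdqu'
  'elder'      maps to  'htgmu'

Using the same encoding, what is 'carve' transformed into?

fiudh

Shifts by position in forum: pos 0: f→i (+3), pos 1: o→w (+8), pos 2: r→u (+3), pos 3: u→c (+8) — repeating every 2. The shifts repeat in a cycle of length 2: positions 0,1,… shift by +3, +8, then the pattern repeats.
Applying it to carve: c+3=f, a+8=i, r+3=u, v+8=d, e+3=h.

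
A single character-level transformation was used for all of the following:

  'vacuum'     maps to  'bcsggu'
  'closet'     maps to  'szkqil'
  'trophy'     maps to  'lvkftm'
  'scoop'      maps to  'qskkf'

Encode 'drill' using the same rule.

nvozz

v(21)→b(1) and a(0)→c(2) fit y≡21x+2 (mod 26); the inverse of 21 mod 26 is 5. This is an affine cipher: with a=0,…,z=25, each position x becomes (21x+2) mod 26.
For drill: d(3)→21·3+2≡13=n; r(17)→21·17+2≡21=v; i(8)→21·8+2≡14=o; l(11)→21·11+2≡25=z; l(11)→21·11+2≡25=z (all mod 26).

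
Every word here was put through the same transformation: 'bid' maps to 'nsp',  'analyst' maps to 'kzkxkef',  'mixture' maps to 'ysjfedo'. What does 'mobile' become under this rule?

yynsxo

The shift depends on letter class: consonant b→n is +12, but vowel i→s is +10. The rule splits by letter class: vowels +10, consonants +12.
For mobile: m(cons)+12=y, o(vowel)+10=y, b(cons)+12=n, i(vowel)+10=s, l(cons)+12=x, e(vowel)+10=o.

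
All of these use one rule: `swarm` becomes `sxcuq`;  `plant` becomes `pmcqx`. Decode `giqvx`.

ghost

The shift increases by 1 at each position, starting from +0: 0, 1, 2, ….
Reversing it on giqvx: g−0=g, i−1=h, q−2=o, v−3=s, x−4=t.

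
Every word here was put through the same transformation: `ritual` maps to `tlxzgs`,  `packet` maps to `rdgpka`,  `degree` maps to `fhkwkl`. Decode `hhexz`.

In ritual: r→t is +2, i→l is +3, t→x is +4, u→z is +5 — the shift increases by 1 each position. Each letter shifts forward by (position + 2), i.e. 2, 3, 4, … — the shift grows by one for each successive letter.
Decoding hhexz: h−2=f, h−3=e, e−4=a, x−5=s, z−6=t.

feast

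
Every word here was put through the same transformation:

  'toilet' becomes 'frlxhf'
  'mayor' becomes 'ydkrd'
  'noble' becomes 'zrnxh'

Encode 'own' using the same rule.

riz

Vowels shift forward by 3 and consonants shift forward by 12.
On own: o(vowel)+3=r, w(cons)+12=i, n(cons)+12=z.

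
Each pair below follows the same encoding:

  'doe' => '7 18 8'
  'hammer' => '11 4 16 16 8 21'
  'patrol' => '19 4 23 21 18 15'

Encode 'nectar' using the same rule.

d is letter #4 and maps to 7: an offset of 3. Letters become their 1-based position plus 3 (so a→4, b→5, …).
Applying it to nectar: n=14→17, e=5→8, c=3→6, t=20→23, a=1→4, r=18→21.

17 8 6 23 4 21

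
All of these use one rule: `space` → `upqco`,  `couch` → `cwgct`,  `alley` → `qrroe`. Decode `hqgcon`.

faucet

s(18)→u(20) and p(15)→p(15) fit y≡19x+16 (mod 26); the inverse of 19 mod 26 is 11. Each letter's alphabet position (a=0..z=25) is mapped through 19·x+16 mod 26 — an affine cipher.
Decoding hqgcon: h(7)→11·(7−16)≡5=f; q(16)→11·(16−16)≡0=a; g(6)→11·(6−16)≡20=u; c(2)→11·(2−16)≡2=c; o(14)→11·(14−16)≡4=e; n(13)→11·(13−16)≡19=t (all mod 26).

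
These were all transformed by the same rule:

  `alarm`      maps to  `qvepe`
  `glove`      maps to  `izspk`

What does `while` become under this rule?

ipmla

The output letters match the input read backwards, each shifted +4: alarm reversed is mrala. Read the word backwards and shift each letter +4.
For while: reverse → elihw; then shift: e+4=i, l+4=p, i+4=m, h+4=l, w+4=a.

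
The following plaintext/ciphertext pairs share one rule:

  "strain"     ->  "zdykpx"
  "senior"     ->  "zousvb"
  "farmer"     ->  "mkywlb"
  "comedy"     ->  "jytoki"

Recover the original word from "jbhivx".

crayon

Shifts by position in strain: pos 0: s→z (+7), pos 1: t→d (+10), pos 2: r→y (+7), pos 3: a→k (+10) — repeating every 2. It's a Vigenère-style cipher with numeric key [7,10]: position i shifts by key[i mod 2].
Decoding jbhivx: j−7=c, b−10=r, h−7=a, i−10=y, v−7=o, x−10=n.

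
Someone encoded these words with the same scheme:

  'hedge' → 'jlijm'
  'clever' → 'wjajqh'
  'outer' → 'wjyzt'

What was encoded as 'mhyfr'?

match

The output letters match the input read backwards, each shifted +5: hedge reversed is egdeh. Two steps: reverse the string, then apply a Caesar shift of +5.
Reversing it on mhyfr: shift back: m−5=h, h−5=c, y−5=t, f−5=a, r−5=m → hctam; then reverse → match.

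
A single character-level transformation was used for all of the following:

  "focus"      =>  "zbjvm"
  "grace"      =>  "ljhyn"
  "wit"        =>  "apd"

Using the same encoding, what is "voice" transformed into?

The output letters match the input read backwards, each shifted +7: focus reversed is sucof. Two steps: reverse the string, then apply a Caesar shift of +7.
For voice: reverse → eciov; then shift: e+7=l, c+7=j, i+7=p, o+7=v, v+7=c.

ljpvc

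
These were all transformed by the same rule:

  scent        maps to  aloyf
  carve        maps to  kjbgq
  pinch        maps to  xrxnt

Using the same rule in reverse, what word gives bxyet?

Letter i (0-indexed) is shifted by i+8, so successive shifts are 8, 9, 10, ….
Undoing it on bxyet: b−8=t, x−9=o, y−10=o, e−11=t, t−12=h.

tooth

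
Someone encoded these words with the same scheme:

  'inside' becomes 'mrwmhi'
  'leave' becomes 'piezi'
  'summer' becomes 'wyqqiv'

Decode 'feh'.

bad

Compare letters: i→m is +4, n→r is +4, s→w is +4 — a constant shift. Every letter moves 4 places later in the alphabet, wrapping around z→a.
Undoing it on feh: f−4=b, e−4=a, h−4=d.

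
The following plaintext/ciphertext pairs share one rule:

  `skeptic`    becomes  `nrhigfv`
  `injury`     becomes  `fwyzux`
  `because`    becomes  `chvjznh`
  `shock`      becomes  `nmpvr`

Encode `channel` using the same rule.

s(18)→n(13) and k(10)→r(17) fit y≡19x+9 (mod 26); the inverse of 19 mod 26 is 11. Each letter's alphabet position (a=0..z=25) is mapped through 19·x+9 mod 26 — an affine cipher.
On channel: c(2)→19·2+9≡21=v; h(7)→19·7+9≡12=m; a(0)→19·0+9≡9=j; n(13)→19·13+9≡22=w; n(13)→19·13+9≡22=w; e(4)→19·4+9≡7=h; l(11)→19·11+9≡10=k (all mod 26).

vmjwwhk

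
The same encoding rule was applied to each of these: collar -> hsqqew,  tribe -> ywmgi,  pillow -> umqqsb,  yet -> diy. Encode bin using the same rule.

Two shifts are in play — +4 for a/e/i/o/u, +5 for every other letter.
For bin: b(cons)+5=g, i(vowel)+4=m, n(cons)+5=s.

gms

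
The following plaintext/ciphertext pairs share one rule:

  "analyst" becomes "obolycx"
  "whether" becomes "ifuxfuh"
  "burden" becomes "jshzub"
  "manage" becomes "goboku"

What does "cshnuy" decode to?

a(0)→o(14) and n(13)→b(1) fit y≡21x+14 (mod 26); the inverse of 21 mod 26 is 5. Each letter's alphabet position (a=0..z=25) is mapped through 21·x+14 mod 26 — an affine cipher.
Decoding cshnuy: c(2)→5·(2−14)≡18=s; s(18)→5·(18−14)≡20=u; h(7)→5·(7−14)≡17=r; n(13)→5·(13−14)≡21=v; u(20)→5·(20−14)≡4=e; y(24)→5·(24−14)≡24=y (all mod 26).

survey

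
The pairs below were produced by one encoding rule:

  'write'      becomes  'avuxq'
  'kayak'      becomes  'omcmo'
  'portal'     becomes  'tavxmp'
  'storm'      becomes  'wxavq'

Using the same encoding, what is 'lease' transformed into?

The shift depends on letter class: consonant w→a is +4, but vowel i→u is +12. Two shifts are in play — +12 for a/e/i/o/u, +4 for every other letter.
Applying it to lease: l(cons)+4=p, e(vowel)+12=q, a(vowel)+12=m, s(cons)+4=w, e(vowel)+12=q.

pqmwq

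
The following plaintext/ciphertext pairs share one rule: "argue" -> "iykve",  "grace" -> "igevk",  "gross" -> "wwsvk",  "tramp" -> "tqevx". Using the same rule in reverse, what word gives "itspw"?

The output letters match the input read backwards, each shifted +4: argue reversed is eugra. Two steps: reverse the string, then apply a Caesar shift of +4.
Undoing it on itspw: shift back: i−4=e, t−4=p, s−4=o, p−4=l, w−4=s → epols; then reverse → slope.

slope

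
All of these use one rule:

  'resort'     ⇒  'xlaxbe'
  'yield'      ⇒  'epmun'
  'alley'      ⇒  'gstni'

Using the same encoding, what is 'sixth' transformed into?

ypfcr

In resort: r→x is +6, e→l is +7, s→a is +8, o→x is +9 — the shift increases by 1 each position. Letter i (0-indexed) is shifted by i+6, so successive shifts are 6, 7, 8, ….
Applying it to sixth: s+6=y, i+7=p, x+8=f, t+9=c, h+10=r.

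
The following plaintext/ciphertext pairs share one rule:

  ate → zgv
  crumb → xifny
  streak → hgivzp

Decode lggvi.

otter

Each pair mirrors across the alphabet (a↔z, t↔g, e↔v): positions sum to 25. This is the alphabet-reversal cipher (Atbash): a becomes z, b becomes y, etc.
Decoding lggvi: l↔o, g↔t, g↔t, v↔e, i↔r.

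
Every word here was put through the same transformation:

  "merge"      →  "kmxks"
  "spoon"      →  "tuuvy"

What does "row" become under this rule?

The output letters match the input read backwards, each shifted +6: merge reversed is egrem. Read the word backwards and shift each letter +6.
Applying it to row: reverse → wor; then shift: w+6=c, o+6=u, r+6=x.

cux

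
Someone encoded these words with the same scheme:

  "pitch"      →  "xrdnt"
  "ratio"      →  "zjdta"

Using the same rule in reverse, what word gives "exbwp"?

Letter i (0-indexed) is shifted by i+8, so successive shifts are 8, 9, 10, ….
Undoing it on exbwp: e−8=w, x−9=o, b−10=r, w−11=l, p−12=d.

world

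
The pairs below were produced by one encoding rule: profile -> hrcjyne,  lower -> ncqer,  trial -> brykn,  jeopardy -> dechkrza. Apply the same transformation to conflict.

ucxjnyub

p(15)→h(7) and r(17)→r(17) fit y≡5x+10 (mod 26); the inverse of 5 mod 26 is 21. Each letter's alphabet position (a=0..z=25) is mapped through 5·x+10 mod 26 — an affine cipher.
On conflict: c(2)→5·2+10≡20=u; o(14)→5·14+10≡2=c; n(13)→5·13+10≡23=x; f(5)→5·5+10≡9=j; l(11)→5·11+10≡13=n; i(8)→5·8+10≡24=y; c(2)→5·2+10≡20=u; t(19)→5·19+10≡1=b (all mod 26).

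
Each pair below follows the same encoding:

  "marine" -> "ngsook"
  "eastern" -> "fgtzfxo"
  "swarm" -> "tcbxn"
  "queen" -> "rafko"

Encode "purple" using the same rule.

qasvmk

Shifts by position in marine: pos 0: m→n (+1), pos 1: a→g (+6), pos 2: r→s (+1), pos 3: i→o (+6) — repeating every 2. A repeating key of period 2 is used — shifts +1, +6 over and over.
Applying it to purple: p+1=q, u+6=a, r+1=s, p+6=v, l+1=m, e+6=k.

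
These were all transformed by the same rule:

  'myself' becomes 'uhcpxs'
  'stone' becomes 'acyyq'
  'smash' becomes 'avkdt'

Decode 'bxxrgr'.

Each letter shifts forward by (position + 8), i.e. 8, 9, 10, … — the shift grows by one for each successive letter.
Undoing it on bxxrgr: b−8=t, x−9=o, x−10=n, r−11=g, g−12=u, r−13=e.

tongue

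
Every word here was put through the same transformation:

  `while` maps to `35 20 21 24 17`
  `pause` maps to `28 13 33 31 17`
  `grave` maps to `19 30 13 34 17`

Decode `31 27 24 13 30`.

w is letter #23 and maps to 35: an offset of 12. Letters become their 1-based position plus 12 (so a→13, b→14, …).
Undoing it on 31 27 24 13 30: 31→(31−12)÷1=19=s, 27→(27−12)÷1=15=o, 24→(24−12)÷1=12=l, 13→(13−12)÷1=1=a, 30→(30−12)÷1=18=r.

solar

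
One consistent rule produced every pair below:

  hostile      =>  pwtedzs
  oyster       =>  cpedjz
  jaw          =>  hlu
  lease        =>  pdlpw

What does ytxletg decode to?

vitamin

Two steps: reverse the string, then apply a Caesar shift of +11.
Reversing it on ytxletg: shift back: y−11=n, t−11=i, x−11=m, l−11=a, e−11=t, t−11=i, g−11=v → nimativ; then reverse → vitamin.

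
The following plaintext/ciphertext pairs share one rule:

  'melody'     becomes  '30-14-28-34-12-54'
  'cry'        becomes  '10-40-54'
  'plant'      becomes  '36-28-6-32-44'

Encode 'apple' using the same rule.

6-36-36-28-14

m(#13)→30 and e(#5)→14: differences scale by 2, so n = 2·pos + 4. The formula is n = 2×(alphabet index, a=1) + 4.
On apple: a=1→6, p=16→36, p=16→36, l=12→28, e=5→14.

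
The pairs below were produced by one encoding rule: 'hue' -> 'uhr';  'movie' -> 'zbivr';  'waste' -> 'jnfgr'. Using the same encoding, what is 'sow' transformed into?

Compare letters: h→u is +13, u→h is +13, e→r is +13 — a constant shift. Each letter is shifted forward by 13 in the alphabet (a Caesar shift of +13).
On sow: s+13=f, o+13=b, w+13=j.

fbj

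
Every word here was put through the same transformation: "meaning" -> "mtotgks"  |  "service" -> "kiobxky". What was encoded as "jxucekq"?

The output letters match the input read backwards, each shifted +6: meaning reversed is gninaem. Two steps: reverse the string, then apply a Caesar shift of +6.
Decoding jxucekq: shift back: j−6=d, x−6=r, u−6=o, c−6=w, e−6=y, k−6=e, q−6=k → drowyek; then reverse → keyword.

keyword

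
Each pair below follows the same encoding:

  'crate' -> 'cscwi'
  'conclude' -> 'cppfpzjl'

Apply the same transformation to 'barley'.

In crate: c→c is +0, r→s is +1, a→c is +2, t→w is +3 — the shift increases by 1 each position. Each letter shifts forward by its position index (0, 1, 2, …) — the shift grows by one for each successive letter.
For barley: b+0=b, a+1=b, r+2=t, l+3=o, e+4=i, y+5=d.

bbtoid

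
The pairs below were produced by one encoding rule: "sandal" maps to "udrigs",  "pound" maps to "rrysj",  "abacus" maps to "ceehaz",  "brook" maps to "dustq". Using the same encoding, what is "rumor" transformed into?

txqtx

In sandal: s→u is +2, a→d is +3, n→r is +4, d→i is +5 — the shift increases by 1 each position. The shift increases by 1 at each position, starting from +2: 2, 3, 4, ….
For rumor: r+2=t, u+3=x, m+4=q, o+5=t, r+6=x.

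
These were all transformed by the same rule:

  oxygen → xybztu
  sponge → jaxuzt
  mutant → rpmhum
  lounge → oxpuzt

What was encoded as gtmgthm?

o(14)→x(23) and x(23)→y(24) fit y≡3x+7 (mod 26); the inverse of 3 mod 26 is 9. Each letter's alphabet position (a=0..z=25) is mapped through 3·x+7 mod 26 — an affine cipher.
Reversing it on gtmgthm: g(6)→9·(6−7)≡17=r; t(19)→9·(19−7)≡4=e; m(12)→9·(12−7)≡19=t; g(6)→9·(6−7)≡17=r; t(19)→9·(19−7)≡4=e; h(7)→9·(7−7)≡0=a; m(12)→9·(12−7)≡19=t (all mod 26).

retreat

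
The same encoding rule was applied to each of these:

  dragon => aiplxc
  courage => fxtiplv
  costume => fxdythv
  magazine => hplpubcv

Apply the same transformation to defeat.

avqvpy

d(3)→a(0) and r(17)→i(8) fit y≡21x+15 (mod 26); the inverse of 21 mod 26 is 5. Treating letters as 0–25, the rule is x ↦ 21x + 15 (mod 26).
For defeat: d(3)→21·3+15≡0=a; e(4)→21·4+15≡21=v; f(5)→21·5+15≡16=q; e(4)→21·4+15≡21=v; a(0)→21·0+15≡15=p; t(19)→21·19+15≡24=y (all mod 26).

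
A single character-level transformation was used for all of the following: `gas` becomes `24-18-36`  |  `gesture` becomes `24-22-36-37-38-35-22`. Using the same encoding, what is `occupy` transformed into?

32-20-20-38-33-42

g is letter #7 and maps to 24: an offset of 17. The number is (letter's place in the alphabet, a=1) + 17.
Applying it to occupy: o=15→32, c=3→20, c=3→20, u=21→38, p=16→33, y=25→42.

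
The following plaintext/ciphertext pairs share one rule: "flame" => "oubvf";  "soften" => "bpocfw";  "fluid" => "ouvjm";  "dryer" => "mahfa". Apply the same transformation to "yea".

The shift depends on letter class: consonant f→o is +9, but vowel a→b is +1. The rule splits by letter class: vowels +1, consonants +9.
On yea: y(cons)+9=h, e(vowel)+1=f, a(vowel)+1=b.

hfb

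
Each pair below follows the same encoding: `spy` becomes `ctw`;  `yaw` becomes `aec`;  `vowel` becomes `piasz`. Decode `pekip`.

legal

The output letters match the input read backwards, each shifted +4: spy reversed is yps. Read the word backwards and shift each letter +4.
Reversing it on pekip: shift back: p−4=l, e−4=a, k−4=g, i−4=e, p−4=l → lagel; then reverse → legal.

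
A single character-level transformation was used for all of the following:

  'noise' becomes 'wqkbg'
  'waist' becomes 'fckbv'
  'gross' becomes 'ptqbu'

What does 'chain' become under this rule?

ljcrp

The shifts repeat in a cycle of length 3: positions 0,1,… shift by +9, +2, +2, then the pattern repeats.
For chain: c+9=l, h+2=j, a+2=c, i+9=r, n+2=p.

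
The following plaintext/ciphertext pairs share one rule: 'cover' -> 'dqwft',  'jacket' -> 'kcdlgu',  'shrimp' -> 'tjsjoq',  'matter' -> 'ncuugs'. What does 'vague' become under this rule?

wchvg

Shifts by position in cover: pos 0: c→d (+1), pos 1: o→q (+2), pos 2: v→w (+1), pos 3: e→f (+1), pos 4: r→t (+2) — repeating every 3. It's a Vigenère-style cipher with numeric key [1,2,1]: position i shifts by key[i mod 3].
For vague: v+1=w, a+2=c, g+1=h, u+1=v, e+2=g.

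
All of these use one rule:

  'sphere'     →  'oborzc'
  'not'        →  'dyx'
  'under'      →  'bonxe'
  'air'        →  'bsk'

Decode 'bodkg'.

The output letters match the input read backwards, each shifted +10: sphere reversed is erehps. Read the word backwards and shift each letter +10.
Reversing it on bodkg: shift back: b−10=r, o−10=e, d−10=t, k−10=a, g−10=w → retaw; then reverse → water.

water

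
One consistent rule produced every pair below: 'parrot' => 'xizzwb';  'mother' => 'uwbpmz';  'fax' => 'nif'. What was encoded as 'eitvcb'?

Compare letters: p→x is +8, a→i is +8, r→z is +8 — a constant shift. This is a Caesar cipher with shift 8.
Decoding eitvcb: e−8=w, i−8=a, t−8=l, v−8=n, c−8=u, b−8=t.

walnut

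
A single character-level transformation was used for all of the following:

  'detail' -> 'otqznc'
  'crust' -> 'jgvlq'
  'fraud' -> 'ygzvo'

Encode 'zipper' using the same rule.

unwwtg

Treating letters as 0–25, the rule is x ↦ 5x + 25 (mod 26).
Applying it to zipper: z(25)→5·25+25≡20=u; i(8)→5·8+25≡13=n; p(15)→5·15+25≡22=w; p(15)→5·15+25≡22=w; e(4)→5·4+25≡19=t; r(17)→5·17+25≡6=g (all mod 26).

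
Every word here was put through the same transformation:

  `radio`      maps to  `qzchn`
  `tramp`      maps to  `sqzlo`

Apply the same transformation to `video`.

Compare letters: r→q is +25, a→z is +25, d→c is +25 — a constant shift. Each letter is shifted forward by 25 in the alphabet (a Caesar shift of +25).
For video: v+25=u, i+25=h, d+25=c, e+25=d, o+25=n.

uhcdn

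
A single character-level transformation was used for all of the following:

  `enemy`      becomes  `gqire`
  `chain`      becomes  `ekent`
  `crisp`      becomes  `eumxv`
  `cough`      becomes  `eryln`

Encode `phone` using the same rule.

The shift increases by 1 at each position, starting from +2: 2, 3, 4, ….
On phone: p+2=r, h+3=k, o+4=s, n+5=s, e+6=k.

rkssk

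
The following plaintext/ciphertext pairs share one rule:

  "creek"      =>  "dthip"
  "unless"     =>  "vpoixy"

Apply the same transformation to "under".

vpgiw

In creek: c→d is +1, r→t is +2, e→h is +3, e→i is +4 — the shift increases by 1 each position. Letter i (0-indexed) is shifted by i+1, so successive shifts are 1, 2, 3, ….
On under: u+1=v, n+2=p, d+3=g, e+4=i, r+5=w.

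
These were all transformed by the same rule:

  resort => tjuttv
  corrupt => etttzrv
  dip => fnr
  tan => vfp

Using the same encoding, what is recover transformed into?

Vowels shift forward by 5 and consonants shift forward by 2.
Applying it to recover: r(cons)+2=t, e(vowel)+5=j, c(cons)+2=e, o(vowel)+5=t, v(cons)+2=x, e(vowel)+5=j, r(cons)+2=t.

tjetxjt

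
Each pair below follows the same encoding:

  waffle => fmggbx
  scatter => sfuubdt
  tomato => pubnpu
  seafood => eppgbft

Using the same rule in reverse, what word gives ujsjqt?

The output letters match the input read backwards, each shifted +1: waffle reversed is elffaw. The word is reversed, then every letter is shifted forward by 1.
Reversing it on ujsjqt: shift back: u−1=t, j−1=i, s−1=r, j−1=i, q−1=p, t−1=s → tirips; then reverse → spirit.

spirit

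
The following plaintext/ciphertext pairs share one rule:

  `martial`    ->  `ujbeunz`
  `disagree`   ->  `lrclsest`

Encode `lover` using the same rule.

In martial: m→u is +8, a→j is +9, r→b is +10, t→e is +11 — the shift increases by 1 each position. The shift increases by 1 at each position, starting from +8: 8, 9, 10, ….
For lover: l+8=t, o+9=x, v+10=f, e+11=p, r+12=d.

txfpd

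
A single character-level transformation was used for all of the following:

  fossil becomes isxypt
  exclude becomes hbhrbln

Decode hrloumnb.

In fossil: f→i is +3, o→s is +4, s→x is +5, s→y is +6 — the shift increases by 1 each position. Letter i (0-indexed) is shifted by i+3, so successive shifts are 3, 4, 5, ….
Undoing it on hrloumnb: h−3=e, r−4=n, l−5=g, o−6=i, u−7=n, m−8=e, n−9=e, b−10=r.

engineer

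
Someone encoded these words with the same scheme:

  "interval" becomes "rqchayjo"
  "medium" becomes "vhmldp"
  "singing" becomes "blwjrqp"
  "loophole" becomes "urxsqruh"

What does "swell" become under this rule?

Shifts by position in interval: pos 0: i→r (+9), pos 1: n→q (+3), pos 2: t→c (+9), pos 3: e→h (+3) — repeating every 2. The shifts repeat in a cycle of length 2: positions 0,1,… shift by +9, +3, then the pattern repeats.
On swell: s+9=b, w+3=z, e+9=n, l+3=o, l+9=u.

bznou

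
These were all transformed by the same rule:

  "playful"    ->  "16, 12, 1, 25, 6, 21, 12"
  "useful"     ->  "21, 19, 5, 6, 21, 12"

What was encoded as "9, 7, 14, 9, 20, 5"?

ignite

Each letter is replaced by its alphabet position (a=1, b=2, …, z=26).
Reversing it on 9, 7, 14, 9, 20, 5: 9=i, 7=g, 14=n, 9=i, 20=t, 5=e.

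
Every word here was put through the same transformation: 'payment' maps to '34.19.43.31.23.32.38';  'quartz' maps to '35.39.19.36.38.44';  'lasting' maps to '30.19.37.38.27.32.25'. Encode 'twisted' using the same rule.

Letters become their 1-based position plus 18 (so a→19, b→20, …).
For twisted: t=20→38, w=23→41, i=9→27, s=19→37, t=20→38, e=5→23, d=4→22.

38.41.27.37.38.23.22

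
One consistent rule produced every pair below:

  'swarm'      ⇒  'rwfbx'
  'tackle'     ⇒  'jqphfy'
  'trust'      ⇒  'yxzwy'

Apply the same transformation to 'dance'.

The output letters match the input read backwards, each shifted +5: swarm reversed is mraws. Two steps: reverse the string, then apply a Caesar shift of +5.
On dance: reverse → ecnad; then shift: e+5=j, c+5=h, n+5=s, a+5=f, d+5=i.

jhsfi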